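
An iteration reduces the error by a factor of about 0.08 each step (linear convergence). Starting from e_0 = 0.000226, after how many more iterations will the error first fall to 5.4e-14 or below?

After k steps, e_k ≈ 0.000226·0.08^k.
Need 0.08^k ≤ 5.4e-14/0.000226 = 2.38938e-10.
k ≥ ln(2.38938e-10)/ln(0.08) = -22.1548/-2.52573 = 8.772.
Smallest integer k = 9.

9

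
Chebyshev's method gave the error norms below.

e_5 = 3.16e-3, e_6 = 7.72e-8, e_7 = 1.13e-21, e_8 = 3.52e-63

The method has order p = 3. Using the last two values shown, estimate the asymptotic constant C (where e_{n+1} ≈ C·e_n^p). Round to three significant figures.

C ≈ e_8 / e_7^3
  = 3.52e-63 / (1.13e-21)^3
  = 3.52e-63 / 1.4429e-63 ≈ 2.4395

2.44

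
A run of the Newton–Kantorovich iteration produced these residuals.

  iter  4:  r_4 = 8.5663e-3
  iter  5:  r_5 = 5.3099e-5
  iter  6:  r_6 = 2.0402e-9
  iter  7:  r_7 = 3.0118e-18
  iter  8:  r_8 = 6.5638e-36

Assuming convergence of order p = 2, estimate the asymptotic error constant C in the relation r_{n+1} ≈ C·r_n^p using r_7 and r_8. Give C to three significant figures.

0.724

C ≈ r_8 / r_7^2
  = 6.5638e-36 / (3.0118e-18)^2
  = 6.5638e-36 / 9.07094e-36 ≈ 0.72361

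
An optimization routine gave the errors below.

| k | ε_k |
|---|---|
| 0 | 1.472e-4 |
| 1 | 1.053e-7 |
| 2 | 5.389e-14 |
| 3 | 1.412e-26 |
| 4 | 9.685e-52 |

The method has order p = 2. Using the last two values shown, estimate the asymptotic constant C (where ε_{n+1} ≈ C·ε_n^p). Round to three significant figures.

4.86

C ≈ ε_4 / ε_3^2
  = 9.685e-52 / (1.412e-26)^2
  = 9.685e-52 / 1.99374e-52 ≈ 4.8577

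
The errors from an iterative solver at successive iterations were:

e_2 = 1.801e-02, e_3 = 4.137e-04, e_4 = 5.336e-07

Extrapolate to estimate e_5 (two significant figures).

4.3e-12

First estimate the order: p ≈ ln(e_4/e_3) / ln(e_3/e_2) = ln(5.336e-07/4.137e-04)/ln(4.137e-04/1.801e-02) = ln(0.00128982)/ln(0.0229706) ≈ 1.7631.
Then e_5 ≈ e_4·(e_4/e_3)^p = 5.336e-07·(0.00128982)^1.7631 = 5.336e-07·8.04589e-06 ≈ 4.293e-12.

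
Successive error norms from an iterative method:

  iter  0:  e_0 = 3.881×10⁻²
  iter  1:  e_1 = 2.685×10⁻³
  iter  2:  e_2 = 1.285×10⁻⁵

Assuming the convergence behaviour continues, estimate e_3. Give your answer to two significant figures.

First estimate the order: p ≈ ln(e_2/e_1) / ln(e_1/e_0) = ln(1.285×10⁻⁵/2.685×10⁻³)/ln(2.685×10⁻³/3.881×10⁻²) = ln(0.00478585)/ln(0.0691832) ≈ 2.0000.
Then e_3 ≈ e_2·(e_2/e_1)^p = 1.285×10⁻⁵·(0.00478585)^2.0000 = 1.285×10⁻⁵·2.29044e-05 ≈ 2.943e-10.

2.9e-10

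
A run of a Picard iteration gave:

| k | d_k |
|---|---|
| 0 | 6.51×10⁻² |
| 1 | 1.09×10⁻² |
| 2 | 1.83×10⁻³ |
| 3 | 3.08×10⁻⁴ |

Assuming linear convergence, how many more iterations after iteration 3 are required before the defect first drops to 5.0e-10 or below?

8

Rate ρ ≈ d_3/d_2 = 3.08×10⁻⁴/1.83×10⁻³ = 0.1683.
After j more steps, d_{3+j} ≈ 3.08×10⁻⁴·ρ^j; need ρ^j ≤ 5.0e-10/3.08×10⁻⁴ = 1.62338e-06.
j ≥ ln(1.62338e-06)/ln(0.1683) = -13.3310/-1.78201 = 7.481.
So 8 more iterations are needed.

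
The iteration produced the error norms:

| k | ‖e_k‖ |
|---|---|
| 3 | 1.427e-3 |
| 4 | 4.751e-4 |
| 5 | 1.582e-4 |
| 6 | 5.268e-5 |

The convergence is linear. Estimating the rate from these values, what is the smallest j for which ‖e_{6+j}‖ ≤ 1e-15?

23

Rate ρ ≈ ‖e_6‖/‖e_5‖ = 5.268e-5/1.582e-4 = 0.3330.
After j more steps, ‖e_{6+j}‖ ≈ 5.268e-5·ρ^j; need ρ^j ≤ 1e-15/5.268e-5 = 1.89825e-11.
j ≥ ln(1.89825e-11)/ln(0.3330) = -24.6875/-1.09961 = 22.451.
So 23 more iterations are needed.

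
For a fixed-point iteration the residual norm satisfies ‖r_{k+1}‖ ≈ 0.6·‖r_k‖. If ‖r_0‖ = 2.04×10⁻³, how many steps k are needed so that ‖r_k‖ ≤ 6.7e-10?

30

After k steps, ‖r_k‖ ≈ 2.04×10⁻³·0.6^k.
Need 0.6^k ≤ 6.7e-10/2.04×10⁻³ = 3.28431e-07.
k ≥ ln(3.28431e-07)/ln(0.6) = -14.9289/-0.51083 = 29.225.
Smallest integer k = 30.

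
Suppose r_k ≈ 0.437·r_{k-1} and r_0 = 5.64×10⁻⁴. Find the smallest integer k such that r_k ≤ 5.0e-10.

17

After k steps, r_k ≈ 5.64×10⁻⁴·0.437^k.
Need 0.437^k ≤ 5.0e-10/5.64×10⁻⁴ = 8.86525e-07.
k ≥ ln(8.86525e-07)/ln(0.437) = -13.9360/-0.82782 = 16.835.
Smallest integer k = 17.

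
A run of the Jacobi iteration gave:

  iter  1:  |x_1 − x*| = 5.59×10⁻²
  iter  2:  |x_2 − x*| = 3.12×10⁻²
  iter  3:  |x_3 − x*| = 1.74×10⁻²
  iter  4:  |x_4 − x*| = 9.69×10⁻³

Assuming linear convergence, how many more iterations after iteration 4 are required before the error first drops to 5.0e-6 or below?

Rate ρ ≈ |x_4 − x*|/|x_3 − x*| = 9.69×10⁻³/1.74×10⁻² = 0.5569.
After j more steps, |x_{4+j} − x*| ≈ 9.69×10⁻³·ρ^j; need ρ^j ≤ 5.0e-6/9.69×10⁻³ = 0.000515996.
j ≥ ln(0.000515996)/ln(0.5569) = -7.5694/-0.58537 = 12.931.
So 13 more iterations are needed.

13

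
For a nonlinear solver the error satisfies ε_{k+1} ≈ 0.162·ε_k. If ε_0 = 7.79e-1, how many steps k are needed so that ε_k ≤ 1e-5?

After k steps, ε_k ≈ 7.79e-1·0.162^k.
Need 0.162^k ≤ 1e-5/7.79e-1 = 1.2837e-05.
k ≥ ln(1.2837e-05)/ln(0.162) = -11.2632/-1.82016 = 6.188.
Smallest integer k = 7.

7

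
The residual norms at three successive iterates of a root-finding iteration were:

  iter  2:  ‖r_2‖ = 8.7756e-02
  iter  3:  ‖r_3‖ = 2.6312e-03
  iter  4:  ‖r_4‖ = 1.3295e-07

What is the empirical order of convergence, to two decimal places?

2.82

p ≈ ln(‖r_4‖/‖r_3‖) / ln(‖r_3‖/‖r_2‖)
  = ln(1.3295e-07/2.6312e-03) / ln(2.6312e-03/8.7756e-02)
  = ln(5.05283e-05) / ln(0.0299831)
  = -9.89298 / -3.50712 ≈ 2.82083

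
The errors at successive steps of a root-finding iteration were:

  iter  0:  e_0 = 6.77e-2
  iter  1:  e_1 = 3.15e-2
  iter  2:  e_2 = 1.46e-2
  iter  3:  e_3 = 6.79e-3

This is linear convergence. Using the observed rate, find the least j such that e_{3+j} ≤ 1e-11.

27

Rate ρ ≈ e_3/e_2 = 6.79e-3/1.46e-2 = 0.4651.
After j more steps, e_{3+j} ≈ 6.79e-3·ρ^j; need ρ^j ≤ 1e-11/6.79e-3 = 1.47275e-09.
j ≥ ln(1.47275e-09)/ln(0.4651) = -20.3361/-0.76550 = 26.566.
So 27 more iterations are needed.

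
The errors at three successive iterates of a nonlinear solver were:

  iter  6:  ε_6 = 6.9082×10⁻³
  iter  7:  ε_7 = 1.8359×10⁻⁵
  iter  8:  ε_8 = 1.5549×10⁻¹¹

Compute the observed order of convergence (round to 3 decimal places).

p ≈ ln(ε_8/ε_7) / ln(ε_7/ε_6)
  = ln(1.5549×10⁻¹¹/1.8359×10⁻⁵) / ln(1.8359×10⁻⁵/6.9082×10⁻³)
  = ln(8.46942e-07) / ln(0.00265757)
  = -13.981634 / -5.930343 ≈ 2.357643

2.358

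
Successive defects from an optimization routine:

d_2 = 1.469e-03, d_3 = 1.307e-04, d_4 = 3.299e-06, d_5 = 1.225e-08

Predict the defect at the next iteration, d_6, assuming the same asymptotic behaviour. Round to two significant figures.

First estimate the order: p ≈ ln(d_5/d_4) / ln(d_4/d_3) = ln(1.225e-08/3.299e-06)/ln(3.299e-06/1.307e-04) = ln(0.00371325)/ln(0.025241) ≈ 1.5209.
Then d_6 ≈ d_5·(d_5/d_4)^p = 1.225e-08·(0.00371325)^1.5209 = 1.225e-08·0.000201298 ≈ 2.466e-12.

2.5e-12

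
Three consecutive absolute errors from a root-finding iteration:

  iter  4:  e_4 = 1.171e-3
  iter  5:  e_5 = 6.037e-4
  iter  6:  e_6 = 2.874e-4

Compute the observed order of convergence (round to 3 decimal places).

p ≈ ln(e_6/e_5) / ln(e_5/e_4)
  = ln(2.874e-4/6.037e-4) / ln(6.037e-4/1.171e-3)
  = ln(0.476064) / ln(0.515542)
  = -0.742203 / -0.662537 ≈ 1.120244

1.120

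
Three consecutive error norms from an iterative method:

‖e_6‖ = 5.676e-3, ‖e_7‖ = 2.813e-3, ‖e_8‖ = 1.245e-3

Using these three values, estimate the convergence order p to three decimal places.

1.161

p ≈ ln(‖e_8‖/‖e_7‖) / ln(‖e_7‖/‖e_6‖)
  = ln(1.245e-3/2.813e-3) / ln(2.813e-3/5.676e-3)
  = ln(0.442588) / ln(0.495595)
  = -0.815116 / -0.701996 ≈ 1.161141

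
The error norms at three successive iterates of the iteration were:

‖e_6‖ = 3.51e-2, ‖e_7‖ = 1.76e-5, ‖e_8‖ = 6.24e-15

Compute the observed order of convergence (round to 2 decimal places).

2.86

p ≈ ln(‖e_8‖/‖e_7‖) / ln(‖e_7‖/‖e_6‖)
  = ln(6.24e-15/1.76e-5) / ln(1.76e-5/3.51e-2)
  = ln(3.54545e-10) / ln(0.000501425)
  = -21.76019 / -7.59806 ≈ 2.86391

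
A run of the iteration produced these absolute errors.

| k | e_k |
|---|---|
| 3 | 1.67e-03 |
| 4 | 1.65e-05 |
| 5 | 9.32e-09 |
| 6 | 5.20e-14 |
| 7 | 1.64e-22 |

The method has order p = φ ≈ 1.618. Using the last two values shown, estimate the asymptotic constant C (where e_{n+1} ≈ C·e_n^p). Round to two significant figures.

0.51

C ≈ e_7 / e_6^1.618
  = 1.64e-22 / (5.20e-14)^1.618
  = 1.64e-22 / 3.20991e-22 ≈ 0.51092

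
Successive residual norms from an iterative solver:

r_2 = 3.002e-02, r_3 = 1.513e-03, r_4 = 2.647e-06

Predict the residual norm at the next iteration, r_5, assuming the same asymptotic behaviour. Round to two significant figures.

3.7e-12

First estimate the order: p ≈ ln(r_4/r_3) / ln(r_3/r_2) = ln(2.647e-06/1.513e-03)/ln(1.513e-03/3.002e-02) = ln(0.0017495)/ln(0.0503997) ≈ 2.1248.
Then r_5 ≈ r_4·(r_4/r_3)^p = 2.647e-06·(0.0017495)^2.1248 = 2.647e-06·1.38594e-06 ≈ 3.669e-12.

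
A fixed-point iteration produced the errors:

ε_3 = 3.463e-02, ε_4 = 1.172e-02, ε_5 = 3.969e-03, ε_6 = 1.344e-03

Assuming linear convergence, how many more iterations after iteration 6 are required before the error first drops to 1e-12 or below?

20

Rate ρ ≈ ε_6/ε_5 = 1.344e-03/3.969e-03 = 0.3386.
After j more steps, ε_{6+j} ≈ 1.344e-03·ρ^j; need ρ^j ≤ 1e-12/1.344e-03 = 7.44048e-10.
j ≥ ln(7.44048e-10)/ln(0.3386) = -21.0189/-1.08294 = 19.409.
So 20 more iterations are needed.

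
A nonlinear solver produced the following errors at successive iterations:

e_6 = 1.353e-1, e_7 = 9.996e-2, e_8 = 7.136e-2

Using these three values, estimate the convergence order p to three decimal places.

1.113

p ≈ ln(e_8/e_7) / ln(e_7/e_6)
  = ln(7.136e-2/9.996e-2) / ln(9.996e-2/1.353e-1)
  = ln(0.713886) / ln(0.738803)
  = -0.337032 / -0.302724 ≈ 1.113331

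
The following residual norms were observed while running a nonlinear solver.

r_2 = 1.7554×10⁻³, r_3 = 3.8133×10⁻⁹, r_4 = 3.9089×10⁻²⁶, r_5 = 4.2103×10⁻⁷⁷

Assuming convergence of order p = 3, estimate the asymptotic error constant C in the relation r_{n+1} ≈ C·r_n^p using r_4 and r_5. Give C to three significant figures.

0.705

C ≈ r_5 / r_4^3
  = 4.2103×10⁻⁷⁷ / (3.9089×10⁻²⁶)^3
  = 4.2103×10⁻⁷⁷ / 5.9726e-77 ≈ 0.70494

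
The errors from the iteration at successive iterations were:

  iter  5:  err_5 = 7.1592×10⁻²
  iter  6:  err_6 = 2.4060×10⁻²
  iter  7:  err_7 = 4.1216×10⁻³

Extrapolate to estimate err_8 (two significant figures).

2.4e-4

First estimate the order: p ≈ ln(err_7/err_6) / ln(err_6/err_5) = ln(4.1216×10⁻³/2.4060×10⁻²)/ln(2.4060×10⁻²/7.1592×10⁻²) = ln(0.171305)/ln(0.336071) ≈ 1.6180.
Then err_8 ≈ err_7·(err_7/err_6)^p = 4.1216×10⁻³·(0.171305)^1.6180 = 4.1216×10⁻³·0.0575758 ≈ 0.0002373.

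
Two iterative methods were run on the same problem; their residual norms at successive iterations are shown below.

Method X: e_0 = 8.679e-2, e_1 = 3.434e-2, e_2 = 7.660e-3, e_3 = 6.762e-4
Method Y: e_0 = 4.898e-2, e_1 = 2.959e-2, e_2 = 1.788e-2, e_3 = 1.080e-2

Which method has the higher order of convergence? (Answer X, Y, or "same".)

X

Method X: p ≈ ln(6.762e-4/7.660e-3)/ln(7.660e-3/3.434e-2) ≈ 1.62.
Method Y: p ≈ ln(1.080e-2/1.788e-2)/ln(1.788e-2/2.959e-2) ≈ 1.00.
Method X has the higher order (≈1.6 vs ≈1.0).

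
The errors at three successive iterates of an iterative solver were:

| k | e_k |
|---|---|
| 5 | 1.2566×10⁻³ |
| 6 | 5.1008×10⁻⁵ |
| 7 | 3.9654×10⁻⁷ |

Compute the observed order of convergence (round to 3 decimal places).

p ≈ ln(e_7/e_6) / ln(e_6/e_5)
  = ln(3.9654×10⁻⁷/5.1008×10⁻⁵) / ln(5.1008×10⁻⁵/1.2566×10⁻³)
  = ln(0.00777407) / ln(0.0405921)
  = -4.856961 / -3.204182 ≈ 1.515819

1.516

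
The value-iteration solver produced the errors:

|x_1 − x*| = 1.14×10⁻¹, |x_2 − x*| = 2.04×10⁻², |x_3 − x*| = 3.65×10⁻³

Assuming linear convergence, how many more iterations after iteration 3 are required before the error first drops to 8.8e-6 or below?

4

Rate ρ ≈ |x_3 − x*|/|x_2 − x*| = 3.65×10⁻³/2.04×10⁻² = 0.1789.
After j more steps, |x_{3+j} − x*| ≈ 3.65×10⁻³·ρ^j; need ρ^j ≤ 8.8e-6/3.65×10⁻³ = 0.00241096.
j ≥ ln(0.00241096)/ln(0.1789) = -6.0277/-1.72093 = 3.503.
So 4 more iterations are needed.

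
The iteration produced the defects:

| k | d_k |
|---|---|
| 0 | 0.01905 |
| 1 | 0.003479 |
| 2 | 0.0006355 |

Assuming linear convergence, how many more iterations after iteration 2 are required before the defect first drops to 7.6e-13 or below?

13

Rate ρ ≈ d_2/d_1 = 0.0006355/0.003479 = 0.1827.
After j more steps, d_{2+j} ≈ 0.0006355·ρ^j; need ρ^j ≤ 7.6e-13/0.0006355 = 1.19591e-09.
j ≥ ln(1.19591e-09)/ln(0.1827) = -20.5444/-1.69991 = 12.086.
So 13 more iterations are needed.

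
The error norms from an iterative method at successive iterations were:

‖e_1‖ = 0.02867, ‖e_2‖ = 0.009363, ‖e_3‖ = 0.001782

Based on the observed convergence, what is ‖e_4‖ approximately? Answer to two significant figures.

First estimate the order: p ≈ ln(‖e_3‖/‖e_2‖) / ln(‖e_2‖/‖e_1‖) = ln(0.001782/0.009363)/ln(0.009363/0.02867) = ln(0.190324)/ln(0.326578) ≈ 1.4825.
Then ‖e_4‖ ≈ ‖e_3‖·(‖e_3‖/‖e_2‖)^p = 0.001782·(0.190324)^1.4825 = 0.001782·0.085477 ≈ 0.0001523.

1.5e-4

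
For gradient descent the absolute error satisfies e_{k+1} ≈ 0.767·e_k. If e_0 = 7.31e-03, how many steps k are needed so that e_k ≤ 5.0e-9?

After k steps, e_k ≈ 7.31e-03·0.767^k.
Need 0.767^k ≤ 5.0e-9/7.31e-03 = 6.83995e-07.
k ≥ ln(6.83995e-07)/ln(0.767) = -14.1953/-0.26527 = 53.513.
Smallest integer k = 54.

54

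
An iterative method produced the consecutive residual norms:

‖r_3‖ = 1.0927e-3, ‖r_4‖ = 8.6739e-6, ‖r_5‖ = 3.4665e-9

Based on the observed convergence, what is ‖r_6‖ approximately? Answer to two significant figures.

1.1e-14

First estimate the order: p ≈ ln(‖r_5‖/‖r_4‖) / ln(‖r_4‖/‖r_3‖) = ln(3.4665e-9/8.6739e-6)/ln(8.6739e-6/1.0927e-3) = ln(0.000399647)/ln(0.00793804) ≈ 1.6180.
Then ‖r_6‖ ≈ ‖r_5‖·(‖r_5‖/‖r_4‖)^p = 3.4665e-9·(0.000399647)^1.6180 = 3.4665e-9·3.17331e-06 ≈ 1.1e-14.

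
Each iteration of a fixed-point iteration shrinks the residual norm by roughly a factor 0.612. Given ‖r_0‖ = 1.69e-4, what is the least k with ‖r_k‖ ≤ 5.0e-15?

50

After k steps, ‖r_k‖ ≈ 1.69e-4·0.612^k.
Need 0.612^k ≤ 5.0e-15/1.69e-4 = 2.95858e-11.
k ≥ ln(2.95858e-11)/ln(0.612) = -24.2437/-0.49102 = 49.374.
Smallest integer k = 50.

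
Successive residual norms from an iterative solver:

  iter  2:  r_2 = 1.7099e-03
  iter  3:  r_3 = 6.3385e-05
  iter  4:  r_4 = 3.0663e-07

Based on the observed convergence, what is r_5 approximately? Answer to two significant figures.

First estimate the order: p ≈ ln(r_4/r_3) / ln(r_3/r_2) = ln(3.0663e-07/6.3385e-05)/ln(6.3385e-05/1.7099e-03) = ln(0.00483758)/ln(0.0370694) ≈ 1.6180.
Then r_5 ≈ r_4·(r_4/r_3)^p = 3.0663e-07·(0.00483758)^1.6180 = 3.0663e-07·0.000179361 ≈ 5.5e-11.

5.5e-11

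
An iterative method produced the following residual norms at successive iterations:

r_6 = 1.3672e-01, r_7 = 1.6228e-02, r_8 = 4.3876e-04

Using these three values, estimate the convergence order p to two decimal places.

1.69

p ≈ ln(r_8/r_7) / ln(r_7/r_6)
  = ln(4.3876e-04/1.6228e-02) / ln(1.6228e-02/1.3672e-01)
  = ln(0.0270372) / ln(0.118695)
  = -3.61054 / -2.13120 ≈ 1.69413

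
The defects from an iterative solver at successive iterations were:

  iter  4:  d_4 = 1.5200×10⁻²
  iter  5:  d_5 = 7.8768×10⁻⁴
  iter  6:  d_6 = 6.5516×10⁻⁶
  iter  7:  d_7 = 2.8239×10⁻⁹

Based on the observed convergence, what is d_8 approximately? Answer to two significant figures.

First estimate the order: p ≈ ln(d_7/d_6) / ln(d_6/d_5) = ln(2.8239×10⁻⁹/6.5516×10⁻⁶)/ln(6.5516×10⁻⁶/7.8768×10⁻⁴) = ln(0.000431024)/ln(0.00831759) ≈ 1.6180.
Then d_8 ≈ d_7·(d_7/d_6)^p = 2.8239×10⁻⁹·(0.000431024)^1.6180 = 2.8239×10⁻⁹·3.58611e-06 ≈ 1.013e-14.

1.0e-14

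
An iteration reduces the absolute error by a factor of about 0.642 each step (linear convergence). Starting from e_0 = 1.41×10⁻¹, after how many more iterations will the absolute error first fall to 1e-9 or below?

43

After k steps, e_k ≈ 1.41×10⁻¹·0.642^k.
Need 0.642^k ≤ 1e-9/1.41×10⁻¹ = 7.0922e-09.
k ≥ ln(7.0922e-09)/ln(0.642) = -18.7643/-0.44317 = 42.341.
Smallest integer k = 43.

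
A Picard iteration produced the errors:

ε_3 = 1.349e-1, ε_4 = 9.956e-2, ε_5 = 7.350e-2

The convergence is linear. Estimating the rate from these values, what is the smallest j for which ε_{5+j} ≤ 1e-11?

Rate ρ ≈ ε_5/ε_4 = 7.350e-2/9.956e-2 = 0.7382.
After j more steps, ε_{5+j} ≈ 7.350e-2·ρ^j; need ρ^j ≤ 1e-11/7.350e-2 = 1.36054e-10.
j ≥ ln(1.36054e-10)/ln(0.7382) = -22.7180/-0.30354 = 74.844.
So 75 more iterations are needed.

75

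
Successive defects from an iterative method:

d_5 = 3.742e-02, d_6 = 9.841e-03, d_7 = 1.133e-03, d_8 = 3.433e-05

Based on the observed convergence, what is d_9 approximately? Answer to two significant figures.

1.2e-7

First estimate the order: p ≈ ln(d_8/d_7) / ln(d_7/d_6) = ln(3.433e-05/1.133e-03)/ln(1.133e-03/9.841e-03) = ln(0.0303001)/ln(0.115131) ≈ 1.6175.
Then d_9 ≈ d_8·(d_8/d_7)^p = 3.433e-05·(0.0303001)^1.6175 = 3.433e-05·0.00349732 ≈ 1.201e-07.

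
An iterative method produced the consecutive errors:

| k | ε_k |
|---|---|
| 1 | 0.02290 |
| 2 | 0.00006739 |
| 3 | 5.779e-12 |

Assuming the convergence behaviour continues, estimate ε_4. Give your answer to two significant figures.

1.1e-31

First estimate the order: p ≈ ln(ε_3/ε_2) / ln(ε_2/ε_1) = ln(5.779e-12/0.00006739)/ln(0.00006739/0.02290) = ln(8.57546e-08)/ln(0.00294279) ≈ 2.7918.
Then ε_4 ≈ ε_3·(ε_3/ε_2)^p = 5.779e-12·(8.57546e-08)^2.7918 = 5.779e-12·1.86667e-20 ≈ 1.079e-31.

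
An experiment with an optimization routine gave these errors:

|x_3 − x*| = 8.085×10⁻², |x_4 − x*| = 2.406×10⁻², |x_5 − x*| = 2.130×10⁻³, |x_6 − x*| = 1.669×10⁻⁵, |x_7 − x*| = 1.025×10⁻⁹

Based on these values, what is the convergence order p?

Consecutive ratios: |x_7 − x*|/|x_6 − x*| = 1.025×10⁻⁹/1.669×10⁻⁵ = 6.1414e-05, |x_6 − x*|/|x_5 − x*| = 1.669×10⁻⁵/2.130×10⁻³ = 0.00783568.
p ≈ ln(6.1414e-05)/ln(0.00783568) = -9.6979/-4.8491 ≈ 2.00.
So the convergence is quadratic (order 2).

2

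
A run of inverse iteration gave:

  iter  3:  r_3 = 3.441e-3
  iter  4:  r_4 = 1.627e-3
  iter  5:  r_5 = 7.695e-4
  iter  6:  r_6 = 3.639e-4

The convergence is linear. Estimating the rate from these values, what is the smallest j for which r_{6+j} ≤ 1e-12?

Rate ρ ≈ r_6/r_5 = 3.639e-4/7.695e-4 = 0.4729.
After j more steps, r_{6+j} ≈ 3.639e-4·ρ^j; need ρ^j ≤ 1e-12/3.639e-4 = 2.74801e-09.
j ≥ ln(2.74801e-09)/ln(0.4729) = -19.7124/-0.74887 = 26.323.
So 27 more iterations are needed.

27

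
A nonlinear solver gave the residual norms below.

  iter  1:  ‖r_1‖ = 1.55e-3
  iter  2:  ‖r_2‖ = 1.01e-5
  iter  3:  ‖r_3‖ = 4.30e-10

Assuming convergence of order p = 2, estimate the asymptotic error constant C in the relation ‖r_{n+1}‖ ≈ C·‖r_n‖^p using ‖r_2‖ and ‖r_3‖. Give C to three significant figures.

4.22

C ≈ ‖r_3‖ / ‖r_2‖^2
  = 4.30e-10 / (1.01e-5)^2
  = 4.30e-10 / 1.0201e-10 ≈ 4.2153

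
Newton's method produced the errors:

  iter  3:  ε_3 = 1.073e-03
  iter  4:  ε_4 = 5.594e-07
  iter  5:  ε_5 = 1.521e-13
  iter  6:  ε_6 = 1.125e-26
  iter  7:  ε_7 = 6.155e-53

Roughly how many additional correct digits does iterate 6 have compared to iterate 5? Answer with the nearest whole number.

Digits gained ≈ log₁₀(ε_5/ε_6) = log₁₀(1.521e-13/1.125e-26) = log₁₀(1.352e+13) ≈ 13.131.

13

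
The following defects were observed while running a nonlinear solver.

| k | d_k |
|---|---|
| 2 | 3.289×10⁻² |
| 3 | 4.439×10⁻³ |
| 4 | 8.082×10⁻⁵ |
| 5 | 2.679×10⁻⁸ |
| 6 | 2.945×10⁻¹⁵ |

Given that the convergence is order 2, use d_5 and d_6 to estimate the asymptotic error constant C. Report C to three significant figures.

4.10

C ≈ d_6 / d_5^2
  = 2.945×10⁻¹⁵ / (2.679×10⁻⁸)^2
  = 2.945×10⁻¹⁵ / 7.17704e-16 ≈ 4.1034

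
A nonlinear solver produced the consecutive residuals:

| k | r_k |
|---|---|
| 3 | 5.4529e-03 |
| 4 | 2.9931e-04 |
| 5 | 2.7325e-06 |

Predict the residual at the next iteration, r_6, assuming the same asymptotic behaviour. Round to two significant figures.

1.4e-9

First estimate the order: p ≈ ln(r_5/r_4) / ln(r_4/r_3) = ln(2.7325e-06/2.9931e-04)/ln(2.9931e-04/5.4529e-03) = ln(0.00912933)/ln(0.0548901) ≈ 1.6180.
Then r_6 ≈ r_5·(r_5/r_4)^p = 2.7325e-06·(0.00912933)^1.6180 = 2.7325e-06·0.000501176 ≈ 1.369e-09.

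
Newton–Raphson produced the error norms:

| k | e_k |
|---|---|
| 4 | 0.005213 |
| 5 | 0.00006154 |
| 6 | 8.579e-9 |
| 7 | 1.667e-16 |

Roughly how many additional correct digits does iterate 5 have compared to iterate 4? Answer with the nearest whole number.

Digits gained ≈ log₁₀(e_4/e_5) = log₁₀(0.005213/0.00006154) = log₁₀(84.7091) ≈ 1.928.

2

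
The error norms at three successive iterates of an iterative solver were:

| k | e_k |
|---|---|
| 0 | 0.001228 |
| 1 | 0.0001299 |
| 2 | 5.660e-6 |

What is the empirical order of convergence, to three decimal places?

p ≈ ln(e_2/e_1) / ln(e_1/e_0)
  = ln(5.660e-6/0.0001299) / ln(0.0001299/0.001228)
  = ln(0.043572) / ln(0.105782)
  = -3.133341 / -2.246375 ≈ 1.394843

1.395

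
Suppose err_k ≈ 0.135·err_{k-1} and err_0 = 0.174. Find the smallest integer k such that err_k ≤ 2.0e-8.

8

After k steps, err_k ≈ 0.174·0.135^k.
Need 0.135^k ≤ 2.0e-8/0.174 = 1.14943e-07.
k ≥ ln(1.14943e-07)/ln(0.135) = -15.9788/-2.00248 = 7.980.
Smallest integer k = 8.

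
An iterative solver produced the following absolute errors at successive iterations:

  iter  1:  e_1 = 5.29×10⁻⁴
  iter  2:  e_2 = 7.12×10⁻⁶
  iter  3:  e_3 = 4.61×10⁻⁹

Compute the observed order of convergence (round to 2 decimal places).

p ≈ ln(e_3/e_2) / ln(e_2/e_1)
  = ln(4.61×10⁻⁹/7.12×10⁻⁶) / ln(7.12×10⁻⁶/5.29×10⁻⁴)
  = ln(0.000647472) / ln(0.0134594)
  = -7.34244 / -4.30808 ≈ 1.70434

1.70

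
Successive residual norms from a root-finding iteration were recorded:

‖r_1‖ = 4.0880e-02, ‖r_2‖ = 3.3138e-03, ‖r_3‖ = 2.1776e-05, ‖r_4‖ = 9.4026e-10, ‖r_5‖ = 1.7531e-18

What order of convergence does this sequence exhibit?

2

Consecutive ratios: ‖r_5‖/‖r_4‖ = 1.7531e-18/9.4026e-10 = 1.86448e-09, ‖r_4‖/‖r_3‖ = 9.4026e-10/2.1776e-05 = 4.31787e-05.
p ≈ ln(1.86448e-09)/ln(4.31787e-05) = -20.1003/-10.0502 ≈ 2.00.
So the convergence is quadratic (order 2).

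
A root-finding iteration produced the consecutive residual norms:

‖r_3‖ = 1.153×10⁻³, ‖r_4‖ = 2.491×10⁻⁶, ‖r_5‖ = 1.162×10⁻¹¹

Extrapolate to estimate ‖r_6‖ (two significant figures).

2.5e-22

First estimate the order: p ≈ ln(‖r_5‖/‖r_4‖) / ln(‖r_4‖/‖r_3‖) = ln(1.162×10⁻¹¹/2.491×10⁻⁶)/ln(2.491×10⁻⁶/1.153×10⁻³) = ln(4.66479e-06)/ln(0.00216045) ≈ 2.0001.
Then ‖r_6‖ ≈ ‖r_5‖·(‖r_5‖/‖r_4‖)^p = 1.162×10⁻¹¹·(4.66479e-06)^2.0001 = 1.162×10⁻¹¹·2.17336e-11 ≈ 2.525e-22.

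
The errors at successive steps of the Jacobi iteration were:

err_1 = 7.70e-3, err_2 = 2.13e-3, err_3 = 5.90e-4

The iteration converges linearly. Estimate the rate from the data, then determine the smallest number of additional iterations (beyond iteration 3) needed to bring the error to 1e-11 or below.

Rate ρ ≈ err_3/err_2 = 5.90e-4/2.13e-3 = 0.2770.
After j more steps, err_{3+j} ≈ 5.90e-4·ρ^j; need ρ^j ≤ 1e-11/5.90e-4 = 1.69492e-08.
j ≥ ln(1.69492e-08)/ln(0.2770) = -17.8930/-1.28374 = 13.938.
So 14 more iterations are needed.

14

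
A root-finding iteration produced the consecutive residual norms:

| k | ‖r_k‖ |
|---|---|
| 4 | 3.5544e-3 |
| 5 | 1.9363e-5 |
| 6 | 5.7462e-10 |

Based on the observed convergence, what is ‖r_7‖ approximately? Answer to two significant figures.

5.1e-19

First estimate the order: p ≈ ln(‖r_6‖/‖r_5‖) / ln(‖r_5‖/‖r_4‖) = ln(5.7462e-10/1.9363e-5)/ln(1.9363e-5/3.5544e-3) = ln(2.96762e-05)/ln(0.00544761) ≈ 2.0000.
Then ‖r_7‖ ≈ ‖r_6‖·(‖r_6‖/‖r_5‖)^p = 5.7462e-10·(2.96762e-05)^2.0000 = 5.7462e-10·8.80677e-10 ≈ 5.061e-19.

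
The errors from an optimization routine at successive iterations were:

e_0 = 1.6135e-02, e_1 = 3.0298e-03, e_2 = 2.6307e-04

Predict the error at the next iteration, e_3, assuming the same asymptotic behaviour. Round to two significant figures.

7.4e-6

First estimate the order: p ≈ ln(e_2/e_1) / ln(e_1/e_0) = ln(2.6307e-04/3.0298e-03)/ln(3.0298e-03/1.6135e-02) = ln(0.0868275)/ln(0.187778) ≈ 1.4612.
Then e_3 ≈ e_2·(e_2/e_1)^p = 2.6307e-04·(0.0868275)^1.4612 = 2.6307e-04·0.0281298 ≈ 7.4e-06.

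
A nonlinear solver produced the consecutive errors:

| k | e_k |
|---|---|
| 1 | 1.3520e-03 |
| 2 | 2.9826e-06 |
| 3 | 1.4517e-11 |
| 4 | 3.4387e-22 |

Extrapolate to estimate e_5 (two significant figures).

1.9e-43

First estimate the order: p ≈ ln(e_4/e_3) / ln(e_3/e_2) = ln(3.4387e-22/1.4517e-11)/ln(1.4517e-11/2.9826e-06) = ln(2.36874e-11)/ln(4.86723e-06) ≈ 2.0000.
Then e_5 ≈ e_4·(e_4/e_3)^p = 3.4387e-22·(2.36874e-11)^2.0000 = 3.4387e-22·5.61093e-22 ≈ 1.929e-43.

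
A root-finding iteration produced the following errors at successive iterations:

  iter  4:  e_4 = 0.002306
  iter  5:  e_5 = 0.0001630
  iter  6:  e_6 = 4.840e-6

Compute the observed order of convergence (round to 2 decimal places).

1.33

p ≈ ln(e_6/e_5) / ln(e_5/e_4)
  = ln(4.840e-6/0.0001630) / ln(0.0001630/0.002306)
  = ln(0.0296933) / ln(0.0706852)
  = -3.51683 / -2.64952 ≈ 1.32735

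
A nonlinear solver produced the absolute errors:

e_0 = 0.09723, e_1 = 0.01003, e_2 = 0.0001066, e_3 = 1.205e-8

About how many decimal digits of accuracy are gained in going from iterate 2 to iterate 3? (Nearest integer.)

Digits gained ≈ log₁₀(e_2/e_3) = log₁₀(0.0001066/1.205e-8) = log₁₀(8846.47) ≈ 3.947.

4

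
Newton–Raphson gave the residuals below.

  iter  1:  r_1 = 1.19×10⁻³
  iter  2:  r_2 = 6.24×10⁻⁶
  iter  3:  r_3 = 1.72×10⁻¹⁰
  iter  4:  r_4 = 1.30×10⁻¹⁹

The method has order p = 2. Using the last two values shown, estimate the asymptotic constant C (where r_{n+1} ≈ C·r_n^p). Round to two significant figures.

4.4

C ≈ r_4 / r_3^2
  = 1.30×10⁻¹⁹ / (1.72×10⁻¹⁰)^2
  = 1.30×10⁻¹⁹ / 2.9584e-20 ≈ 4.3943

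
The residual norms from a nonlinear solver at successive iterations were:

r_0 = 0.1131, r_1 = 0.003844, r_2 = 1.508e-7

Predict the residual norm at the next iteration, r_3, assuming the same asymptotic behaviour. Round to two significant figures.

9.1e-21

First estimate the order: p ≈ ln(r_2/r_1) / ln(r_1/r_0) = ln(1.508e-7/0.003844)/ln(0.003844/0.1131) = ln(3.923e-05)/ln(0.0339876) ≈ 3.0002.
Then r_3 ≈ r_2·(r_2/r_1)^p = 1.508e-7·(3.923e-05)^3.0002 = 1.508e-7·6.02523e-14 ≈ 9.086e-21.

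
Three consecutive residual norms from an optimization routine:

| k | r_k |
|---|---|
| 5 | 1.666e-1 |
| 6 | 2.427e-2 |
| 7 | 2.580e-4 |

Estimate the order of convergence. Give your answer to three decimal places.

p ≈ ln(r_7/r_6) / ln(r_6/r_5)
  = ln(2.580e-4/2.427e-2) / ln(2.427e-2/1.666e-1)
  = ln(0.0106304) / ln(0.145678)
  = -4.544037 / -1.926357 ≈ 2.358876

2.359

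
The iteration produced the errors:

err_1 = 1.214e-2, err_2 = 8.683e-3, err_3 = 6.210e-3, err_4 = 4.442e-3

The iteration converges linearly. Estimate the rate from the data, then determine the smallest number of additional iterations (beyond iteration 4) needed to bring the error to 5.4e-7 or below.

Rate ρ ≈ err_4/err_3 = 4.442e-3/6.210e-3 = 0.7153.
After j more steps, err_{4+j} ≈ 4.442e-3·ρ^j; need ρ^j ≤ 5.4e-7/4.442e-3 = 0.000121567.
j ≥ ln(0.000121567)/ln(0.7153) = -9.0150/-0.33505 = 26.906.
So 27 more iterations are needed.

27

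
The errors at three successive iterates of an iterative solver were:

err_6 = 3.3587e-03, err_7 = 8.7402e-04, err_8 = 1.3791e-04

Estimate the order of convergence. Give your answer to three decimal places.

1.372

p ≈ ln(err_8/err_7) / ln(err_7/err_6)
  = ln(1.3791e-04/8.7402e-04) / ln(8.7402e-04/3.3587e-03)
  = ln(0.157788) / ln(0.260226)
  = -1.846503 / -1.346205 ≈ 1.371636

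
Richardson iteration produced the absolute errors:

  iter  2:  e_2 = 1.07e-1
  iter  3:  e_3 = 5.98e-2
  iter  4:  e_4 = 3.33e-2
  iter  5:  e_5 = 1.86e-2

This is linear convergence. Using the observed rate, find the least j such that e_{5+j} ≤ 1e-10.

33

Rate ρ ≈ e_5/e_4 = 1.86e-2/3.33e-2 = 0.5586.
After j more steps, e_{5+j} ≈ 1.86e-2·ρ^j; need ρ^j ≤ 1e-10/1.86e-2 = 5.37634e-09.
j ≥ ln(5.37634e-09)/ln(0.5586) = -19.0413/-0.58232 = 32.699.
So 33 more iterations are needed.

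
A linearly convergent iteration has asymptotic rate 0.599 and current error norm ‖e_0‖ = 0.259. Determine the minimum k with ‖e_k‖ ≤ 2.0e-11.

46

After k steps, ‖e_k‖ ≈ 0.259·0.599^k.
Need 0.599^k ≤ 2.0e-11/0.259 = 7.72201e-11.
k ≥ ln(7.72201e-11)/ln(0.599) = -23.2844/-0.51249 = 45.434.
Smallest integer k = 46.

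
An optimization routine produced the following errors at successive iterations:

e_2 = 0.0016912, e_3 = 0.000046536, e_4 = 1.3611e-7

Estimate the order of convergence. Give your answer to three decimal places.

1.624

p ≈ ln(e_4/e_3) / ln(e_3/e_2)
  = ln(1.3611e-7/0.000046536) / ln(0.000046536/0.0016912)
  = ln(0.00292483) / ln(0.0275166)
  = -5.834519 / -3.592966 ≈ 1.623873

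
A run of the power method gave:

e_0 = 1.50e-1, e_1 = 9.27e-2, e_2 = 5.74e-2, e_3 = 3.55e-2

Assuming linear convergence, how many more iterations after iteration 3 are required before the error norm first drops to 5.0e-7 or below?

24

Rate ρ ≈ e_3/e_2 = 3.55e-2/5.74e-2 = 0.6185.
After j more steps, e_{3+j} ≈ 3.55e-2·ρ^j; need ρ^j ≤ 5.0e-7/3.55e-2 = 1.40845e-05.
j ≥ ln(1.40845e-05)/ln(0.6185) = -11.1704/-0.48046 = 23.249.
So 24 more iterations are needed.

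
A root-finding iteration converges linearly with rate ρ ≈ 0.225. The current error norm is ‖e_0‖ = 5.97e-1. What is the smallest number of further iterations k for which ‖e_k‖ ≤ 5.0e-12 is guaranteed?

18

After k steps, ‖e_k‖ ≈ 5.97e-1·0.225^k.
Need 0.225^k ≤ 5.0e-12/5.97e-1 = 8.37521e-12.
k ≥ ln(8.37521e-12)/ln(0.225) = -25.5057/-1.49165 = 17.099.
Smallest integer k = 18.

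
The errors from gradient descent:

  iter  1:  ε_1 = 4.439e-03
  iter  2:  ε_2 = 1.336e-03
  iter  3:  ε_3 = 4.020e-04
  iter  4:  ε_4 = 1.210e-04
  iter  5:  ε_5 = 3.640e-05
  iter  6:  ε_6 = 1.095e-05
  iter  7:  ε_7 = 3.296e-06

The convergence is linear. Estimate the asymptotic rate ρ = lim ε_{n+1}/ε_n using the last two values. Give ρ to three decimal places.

0.301

ρ ≈ ε_7/ε_6 = 3.296e-06/1.095e-05 = 0.30100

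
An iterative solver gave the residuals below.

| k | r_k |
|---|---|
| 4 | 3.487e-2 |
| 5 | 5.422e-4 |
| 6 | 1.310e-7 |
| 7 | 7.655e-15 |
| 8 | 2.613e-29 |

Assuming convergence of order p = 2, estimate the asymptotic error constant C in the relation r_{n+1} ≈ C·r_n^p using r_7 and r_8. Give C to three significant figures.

C ≈ r_8 / r_7^2
  = 2.613e-29 / (7.655e-15)^2
  = 2.613e-29 / 5.8599e-29 ≈ 0.44591

0.446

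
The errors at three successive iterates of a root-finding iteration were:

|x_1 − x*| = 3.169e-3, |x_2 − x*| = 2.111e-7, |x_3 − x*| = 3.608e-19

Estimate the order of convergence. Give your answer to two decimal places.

p ≈ ln(|x_3 − x*|/|x_2 − x*|) / ln(|x_2 − x*|/|x_1 − x*|)
  = ln(3.608e-19/2.111e-7) / ln(2.111e-7/3.169e-3)
  = ln(1.70914e-12) / ln(6.66141e-05)
  = -27.09503 / -9.61659 ≈ 2.81753

2.82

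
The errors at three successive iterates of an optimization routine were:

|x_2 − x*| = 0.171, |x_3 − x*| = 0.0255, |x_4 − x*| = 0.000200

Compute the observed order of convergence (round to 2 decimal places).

2.55

p ≈ ln(|x_4 − x*|/|x_3 − x*|) / ln(|x_3 − x*|/|x_2 − x*|)
  = ln(0.000200/0.0255) / ln(0.0255/0.171)
  = ln(0.00784314) / ln(0.149123)
  = -4.84812 / -1.90298 ≈ 2.54765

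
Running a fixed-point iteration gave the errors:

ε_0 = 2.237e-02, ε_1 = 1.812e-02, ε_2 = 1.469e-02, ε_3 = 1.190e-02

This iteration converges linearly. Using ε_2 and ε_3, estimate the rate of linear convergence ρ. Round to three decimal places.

0.810

ρ ≈ ε_3/ε_2 = 1.190e-02/1.469e-02 = 0.81007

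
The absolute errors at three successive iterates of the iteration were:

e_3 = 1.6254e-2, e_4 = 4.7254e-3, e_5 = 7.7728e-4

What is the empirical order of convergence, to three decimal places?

1.461

p ≈ ln(e_5/e_4) / ln(e_4/e_3)
  = ln(7.7728e-4/4.7254e-3) / ln(4.7254e-3/1.6254e-2)
  = ln(0.16449) / ln(0.290722)
  = -1.804906 / -1.235388 ≈ 1.461003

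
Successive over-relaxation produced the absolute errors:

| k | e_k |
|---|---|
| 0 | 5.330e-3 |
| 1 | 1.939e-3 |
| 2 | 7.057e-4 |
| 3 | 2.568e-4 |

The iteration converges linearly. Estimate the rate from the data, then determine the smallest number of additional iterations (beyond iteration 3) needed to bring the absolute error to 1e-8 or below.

11

Rate ρ ≈ e_3/e_2 = 2.568e-4/7.057e-4 = 0.3639.
After j more steps, e_{3+j} ≈ 2.568e-4·ρ^j; need ρ^j ≤ 1e-8/2.568e-4 = 3.89408e-05.
j ≥ ln(3.89408e-05)/ln(0.3639) = -10.1535/-1.01088 = 10.044.
So 11 more iterations are needed.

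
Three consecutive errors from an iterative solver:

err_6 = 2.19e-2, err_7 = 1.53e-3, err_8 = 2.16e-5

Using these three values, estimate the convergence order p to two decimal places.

1.60

p ≈ ln(err_8/err_7) / ln(err_7/err_6)
  = ln(2.16e-5/1.53e-3) / ln(1.53e-3/2.19e-2)
  = ln(0.0141176) / ln(0.069863)
  = -4.26033 / -2.66122 ≈ 1.60089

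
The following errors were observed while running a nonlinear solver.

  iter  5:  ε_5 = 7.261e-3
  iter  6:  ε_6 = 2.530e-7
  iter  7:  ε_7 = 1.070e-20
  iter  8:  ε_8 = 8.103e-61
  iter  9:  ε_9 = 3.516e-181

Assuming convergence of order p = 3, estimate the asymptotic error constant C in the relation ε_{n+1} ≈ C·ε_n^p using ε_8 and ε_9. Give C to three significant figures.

C ≈ ε_9 / ε_8^3
  = 3.516e-181 / (8.103e-61)^3
  = 3.516e-181 / 5.32032e-181 ≈ 0.66086

0.661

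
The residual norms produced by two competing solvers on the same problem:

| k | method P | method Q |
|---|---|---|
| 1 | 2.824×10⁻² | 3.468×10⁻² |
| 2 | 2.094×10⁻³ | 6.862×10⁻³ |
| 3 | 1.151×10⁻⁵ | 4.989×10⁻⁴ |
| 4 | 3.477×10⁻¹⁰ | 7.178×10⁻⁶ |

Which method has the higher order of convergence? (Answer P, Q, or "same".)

Method P: p ≈ ln(3.477×10⁻¹⁰/1.151×10⁻⁵)/ln(1.151×10⁻⁵/2.094×10⁻³) ≈ 2.00.
Method Q: p ≈ ln(7.178×10⁻⁶/4.989×10⁻⁴)/ln(4.989×10⁻⁴/6.862×10⁻³) ≈ 1.62.
Method P has the higher order (≈2.0 vs ≈1.6).

P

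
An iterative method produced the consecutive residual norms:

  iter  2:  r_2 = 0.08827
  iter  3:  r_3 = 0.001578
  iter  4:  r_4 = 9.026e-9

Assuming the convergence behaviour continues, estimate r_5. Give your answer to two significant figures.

1.7e-24

First estimate the order: p ≈ ln(r_4/r_3) / ln(r_3/r_2) = ln(9.026e-9/0.001578)/ln(0.001578/0.08827) = ln(5.7199e-06)/ln(0.017877) ≈ 2.9997.
Then r_5 ≈ r_4·(r_4/r_3)^p = 9.026e-9·(5.7199e-06)^2.9997 = 9.026e-9·1.87818e-16 ≈ 1.695e-24.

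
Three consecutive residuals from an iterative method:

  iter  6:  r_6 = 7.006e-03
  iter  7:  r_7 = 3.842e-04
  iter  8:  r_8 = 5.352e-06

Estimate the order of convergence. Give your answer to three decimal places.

p ≈ ln(r_8/r_7) / ln(r_7/r_6)
  = ln(5.352e-06/3.842e-04) / ln(3.842e-04/7.006e-03)
  = ln(0.0139302) / ln(0.0548387)
  = -4.273696 / -2.903359 ≈ 1.471983

1.472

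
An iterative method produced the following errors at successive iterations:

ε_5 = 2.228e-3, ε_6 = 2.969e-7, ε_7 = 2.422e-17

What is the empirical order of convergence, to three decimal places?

p ≈ ln(ε_7/ε_6) / ln(ε_6/ε_5)
  = ln(2.422e-17/2.969e-7) / ln(2.969e-7/2.228e-3)
  = ln(8.15763e-11) / ln(0.000133259)
  = -23.229482 / -8.923216 ≈ 2.603263

2.603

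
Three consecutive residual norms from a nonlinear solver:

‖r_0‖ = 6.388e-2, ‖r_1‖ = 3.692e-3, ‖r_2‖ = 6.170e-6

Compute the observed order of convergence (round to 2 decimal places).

2.24

p ≈ ln(‖r_2‖/‖r_1‖) / ln(‖r_1‖/‖r_0‖)
  = ln(6.170e-6/3.692e-3) / ln(3.692e-3/6.388e-2)
  = ln(0.00167118) / ln(0.0577959)
  = -6.39423 / -2.85084 ≈ 2.24293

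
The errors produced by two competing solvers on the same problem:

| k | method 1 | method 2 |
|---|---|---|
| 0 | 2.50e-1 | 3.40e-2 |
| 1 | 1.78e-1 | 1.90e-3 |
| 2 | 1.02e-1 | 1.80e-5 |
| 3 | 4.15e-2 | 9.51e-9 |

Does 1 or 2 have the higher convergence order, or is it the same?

Method 1: p ≈ ln(4.15e-2/1.02e-1)/ln(1.02e-1/1.78e-1) ≈ 1.62.
Method 2: p ≈ ln(9.51e-9/1.80e-5)/ln(1.80e-5/1.90e-3) ≈ 1.62.
Both orders ≈ 1.6 — effectively the same.

same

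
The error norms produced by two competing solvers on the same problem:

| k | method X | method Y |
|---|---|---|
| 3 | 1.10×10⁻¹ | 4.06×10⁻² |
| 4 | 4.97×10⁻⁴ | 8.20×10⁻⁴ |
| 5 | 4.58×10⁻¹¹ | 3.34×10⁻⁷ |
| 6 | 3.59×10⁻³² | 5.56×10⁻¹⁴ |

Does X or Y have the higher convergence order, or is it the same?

Method X: p ≈ ln(3.59×10⁻³²/4.58×10⁻¹¹)/ln(4.58×10⁻¹¹/4.97×10⁻⁴) ≈ 3.00.
Method Y: p ≈ ln(5.56×10⁻¹⁴/3.34×10⁻⁷)/ln(3.34×10⁻⁷/8.20×10⁻⁴) ≈ 2.00.
Method X has the higher order (≈3.0 vs ≈2.0).

X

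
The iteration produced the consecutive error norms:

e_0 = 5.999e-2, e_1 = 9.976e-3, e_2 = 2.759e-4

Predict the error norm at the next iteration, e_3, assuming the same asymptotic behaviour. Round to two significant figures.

First estimate the order: p ≈ ln(e_2/e_1) / ln(e_1/e_0) = ln(2.759e-4/9.976e-3)/ln(9.976e-3/5.999e-2) = ln(0.0276564)/ln(0.166294) ≈ 1.9999.
Then e_3 ≈ e_2·(e_2/e_1)^p = 2.759e-4·(0.0276564)^1.9999 = 2.759e-4·0.000765151 ≈ 2.111e-07.

2.1e-7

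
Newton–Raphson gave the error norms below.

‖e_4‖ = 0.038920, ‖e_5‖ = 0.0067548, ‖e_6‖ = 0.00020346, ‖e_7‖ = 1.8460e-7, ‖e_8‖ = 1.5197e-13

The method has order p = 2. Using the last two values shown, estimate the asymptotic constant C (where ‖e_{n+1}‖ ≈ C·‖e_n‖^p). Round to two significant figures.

4.5

C ≈ ‖e_8‖ / ‖e_7‖^2
  = 1.5197e-13 / (1.8460e-7)^2
  = 1.5197e-13 / 3.40772e-14 ≈ 4.4596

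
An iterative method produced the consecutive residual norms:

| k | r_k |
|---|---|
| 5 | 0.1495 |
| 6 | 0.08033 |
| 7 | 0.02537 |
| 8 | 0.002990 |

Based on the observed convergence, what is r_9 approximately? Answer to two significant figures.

5.7e-5

First estimate the order: p ≈ ln(r_8/r_7) / ln(r_7/r_6) = ln(0.002990/0.02537)/ln(0.02537/0.08033) = ln(0.117856)/ln(0.315822) ≈ 1.8552.
Then r_9 ≈ r_8·(r_8/r_7)^p = 0.002990·(0.117856)^1.8552 = 0.002990·0.0189309 ≈ 5.66e-05.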